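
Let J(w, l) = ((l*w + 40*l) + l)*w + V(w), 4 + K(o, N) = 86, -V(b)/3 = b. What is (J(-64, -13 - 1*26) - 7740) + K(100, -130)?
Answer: -64874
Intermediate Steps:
V(b) = -3*b
K(o, N) = 82 (K(o, N) = -4 + 86 = 82)
J(w, l) = -3*w + w*(41*l + l*w) (J(w, l) = ((l*w + 40*l) + l)*w - 3*w = ((40*l + l*w) + l)*w - 3*w = (41*l + l*w)*w - 3*w = w*(41*l + l*w) - 3*w = -3*w + w*(41*l + l*w))
(J(-64, -13 - 1*26) - 7740) + K(100, -130) = (-64*(-3 + 41*(-13 - 1*26) + (-13 - 1*26)*(-64)) - 7740) + 82 = (-64*(-3 + 41*(-13 - 26) + (-13 - 26)*(-64)) - 7740) + 82 = (-64*(-3 + 41*(-39) - 39*(-64)) - 7740) + 82 = (-64*(-3 - 1599 + 2496) - 7740) + 82 = (-64*894 - 7740) + 82 = (-57216 - 7740) + 82 = -64956 + 82 = -64874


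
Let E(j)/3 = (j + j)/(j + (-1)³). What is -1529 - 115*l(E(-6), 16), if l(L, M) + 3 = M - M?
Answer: -1184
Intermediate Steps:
E(j) = 6*j/(-1 + j) (E(j) = 3*((j + j)/(j + (-1)³)) = 3*((2*j)/(j - 1)) = 3*((2*j)/(-1 + j)) = 3*(2*j/(-1 + j)) = 6*j/(-1 + j))
l(L, M) = -3 (l(L, M) = -3 + (M - M) = -3 + 0 = -3)
-1529 - 115*l(E(-6), 16) = -1529 - 115*(-3) = -1529 + 345 = -1184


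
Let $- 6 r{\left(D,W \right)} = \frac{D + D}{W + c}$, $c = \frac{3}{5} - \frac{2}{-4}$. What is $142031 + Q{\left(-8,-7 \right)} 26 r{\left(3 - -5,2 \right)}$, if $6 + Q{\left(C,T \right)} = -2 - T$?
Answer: $\frac{13210963}{93} \approx 1.4205 \cdot 10^{5}$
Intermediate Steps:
$c = \frac{11}{10}$ ($c = 3 \cdot \frac{1}{5} - - \frac{1}{2} = \frac{3}{5} + \frac{1}{2} = \frac{11}{10} \approx 1.1$)
$r{\left(D,W \right)} = - \frac{D}{3 \left(\frac{11}{10} + W\right)}$ ($r{\left(D,W \right)} = - \frac{\left(D + D\right) \frac{1}{W + \frac{11}{10}}}{6} = - \frac{2 D \frac{1}{\frac{11}{10} + W}}{6} = - \frac{D}{3 \left(\frac{11}{10} + W\right)}$)
$Q{\left(C,T \right)} = -8 - T$ ($Q{\left(C,T \right)} = -6 - \left(2 + T\right) = -8 - T$)
$142031 + Q{\left(-8,-7 \right)} 26 r{\left(3 - -5,2 \right)} = 142031 + \left(-8 - -7\right) 26 \left(- \frac{10 \left(3 - -5\right)}{33 + 30 \cdot 2}\right) = 142031 + \left(-8 + 7\right) 26 \left(- \frac{10 \left(3 + 5\right)}{33 + 60}\right) = 142031 + \left(-1\right) 26 \left(\left(-10\right) 8 \cdot \frac{1}{93}\right) = 142031 - 26 \left(\left(-10\right) 8 \cdot \frac{1}{93}\right) = 142031 - - \frac{2080}{93} = 142031 + \frac{2080}{93} = \frac{13210963}{93}$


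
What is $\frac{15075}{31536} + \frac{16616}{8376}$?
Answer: $\frac{3010511}{1222896} \approx 2.4618$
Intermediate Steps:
$\frac{15075}{31536} + \frac{16616}{8376} = 15075 \cdot \frac{1}{31536} + 16616 \cdot \frac{1}{8376} = \frac{1675}{3504} + \frac{2077}{1047} = \frac{3010511}{1222896}$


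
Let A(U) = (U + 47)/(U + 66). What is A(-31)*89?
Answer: 1424/35 ≈ 40.686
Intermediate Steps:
A(U) = (47 + U)/(66 + U)
A(-31)*89 = ((47 - 31)/(66 - 31))*89 = (16/35)*89 = 1424/35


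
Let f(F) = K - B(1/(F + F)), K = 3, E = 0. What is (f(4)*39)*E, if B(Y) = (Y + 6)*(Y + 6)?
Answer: 0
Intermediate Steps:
B(Y) = (6 + Y)² (B(Y) = (6 + Y)*(6 + Y) = (6 + Y)²)
f(F) = 3 - (6 + 1/(2*F))² (f(F) = 3 - (6 + 1/(F + F))² = 3 - (6 + 1/(2*F))²)
(f(4)*39)*E = ((3 - ¼*(1 + 12*4)²/4²)*39)*0 = ((3 - ¼*1/16*(1 + 48)²)*39)*0 = ((3 - ¼*1/16*49²)*39)*0 = ((3 - ¼*1/16*2401)*39)*0 = ((3 - 2401/64)*39)*0 = -2209/64*39*0 = -86151/64*0 = 0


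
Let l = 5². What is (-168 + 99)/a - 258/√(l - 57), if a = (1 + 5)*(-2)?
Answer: 23/4 + 129*I*√2/4 ≈ 5.75 + 45.608*I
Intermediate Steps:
l = 25
a = -12 (a = 6*(-2) = -12)
(-168 + 99)/a - 258/√(l - 57) = (-168 + 99)/(-12) - 258/√(25 - 57) = -69*(-1/12) - 258*(-I*√2/8) = 23/4 - 258*(-I*√2/8) = 23/4 - (-129)*I*√2/4 = 23/4 + 129*I*√2/4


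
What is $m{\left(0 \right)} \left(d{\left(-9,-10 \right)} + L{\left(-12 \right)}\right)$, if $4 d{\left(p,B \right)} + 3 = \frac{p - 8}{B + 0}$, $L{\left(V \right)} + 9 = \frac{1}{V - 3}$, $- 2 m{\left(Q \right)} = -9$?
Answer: $- \frac{3381}{80} \approx -42.263$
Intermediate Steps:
$m{\left(Q \right)} = \frac{9}{2}$ ($m{\left(Q \right)} = \left(- \frac{1}{2}\right) \left(-9\right) = \frac{9}{2}$)
$L{\left(V \right)} = -9 + \frac{1}{-3 + V}$ ($L{\left(V \right)} = -9 + \frac{1}{V - 3} = -9 + \frac{1}{-3 + V}$)
$d{\left(p,B \right)} = - \frac{3}{4} + \frac{-8 + p}{4 B}$ ($d{\left(p,B \right)} = - \frac{3}{4} + \frac{\left(p - 8\right) \frac{1}{B + 0}}{4} = - \frac{3}{4} + \frac{\left(-8 + p\right) \frac{1}{B}}{4} = - \frac{3}{4} + \frac{\frac{1}{B} \left(-8 + p\right)}{4} = - \frac{3}{4} + \frac{-8 + p}{4 B}$)
$m{\left(0 \right)} \left(d{\left(-9,-10 \right)} + L{\left(-12 \right)}\right) = \frac{9 \left(\frac{-8 - 9 - -30}{4 \left(-10\right)} + \frac{28 - -108}{-3 - 12}\right)}{2} = \frac{9 \left(\frac{1}{4} \left(- \frac{1}{10}\right) \left(-8 - 9 + 30\right) + \frac{28 + 108}{-15}\right)}{2} = \frac{9 \left(\frac{1}{4} \left(- \frac{1}{10}\right) 13 - \frac{136}{15}\right)}{2} = \frac{9 \left(- \frac{13}{40} - \frac{136}{15}\right)}{2} = \frac{9}{2} \left(- \frac{1127}{120}\right) = - \frac{3381}{80}$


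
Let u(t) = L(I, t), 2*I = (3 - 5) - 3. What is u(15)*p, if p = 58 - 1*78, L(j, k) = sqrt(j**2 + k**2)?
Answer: -50*sqrt(37) ≈ -304.14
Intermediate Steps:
I = -5/2 (I = ((3 - 5) - 3)/2 = (-2 - 3)/2 = (1/2)*(-5) = -5/2 ≈ -2.5000)
u(t) = sqrt(25/4 + t**2) (u(t) = sqrt((-5/2)**2 + t**2) = sqrt(25/4 + t**2))
p = -20 (p = 58 - 78 = -20)
u(15)*p = (sqrt(25 + 4*15**2)/2)*(-20) = (sqrt(25 + 4*225)/2)*(-20) = (sqrt(25 + 900)/2)*(-20) = (sqrt(925)/2)*(-20) = ((5*sqrt(37))/2)*(-20) = (5*sqrt(37)/2)*(-20) = -50*sqrt(37)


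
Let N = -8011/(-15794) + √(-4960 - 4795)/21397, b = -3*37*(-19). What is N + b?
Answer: 33317557/15794 + I*√9755/21397 ≈ 2109.5 + 0.0046159*I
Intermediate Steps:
b = 2109 (b = -111*(-19) = 2109)
N = 8011/15794 + I*√9755/21397 (N = -8011*(-1/15794) + √(-9755)*(1/21397) = 8011/15794 + (I*√9755)*(1/21397) = 8011/15794 + I*√9755/21397 ≈ 0.50722 + 0.0046159*I)
N + b = (8011/15794 + I*√9755/21397) + 2109 = 33317557/15794 + I*√9755/21397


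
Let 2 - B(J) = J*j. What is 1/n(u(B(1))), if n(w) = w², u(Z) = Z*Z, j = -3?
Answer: 1/625 ≈ 0.0016000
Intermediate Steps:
B(J) = 2 + 3*J (B(J) = 2 - J*(-3) = 2 - (-3)*J = 2 + 3*J)
u(Z) = Z²
1/n(u(B(1))) = 1/(((2 + 3*1)²)²) = 1/(((2 + 3)²)²) = 1/((5²)²) = 1/(25²) = 1/625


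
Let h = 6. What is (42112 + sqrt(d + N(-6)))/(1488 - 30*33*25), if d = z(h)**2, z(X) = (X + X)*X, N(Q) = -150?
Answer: -21056/11631 - sqrt(5034)/23262 ≈ -1.8134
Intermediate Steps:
z(X) = 2*X**2 (z(X) = (2*X)*X = 2*X**2)
d = 5184 (d = (2*6**2)**2 = (2*36)**2 = 72**2 = 5184)
(42112 + sqrt(d + N(-6)))/(1488 - 30*33*25) = (42112 + sqrt(5184 - 150))/(1488 - 30*33*25) = (42112 + sqrt(5034))/(1488 - 990*25) = (42112 + sqrt(5034))/(1488 - 24750) = (42112 + sqrt(5034))/(-23262) = (42112 + sqrt(5034))*(-1/23262) = -21056/11631 - sqrt(5034)/23262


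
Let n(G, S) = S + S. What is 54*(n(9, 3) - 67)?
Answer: -3294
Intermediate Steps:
n(G, S) = 2*S
54*(n(9, 3) - 67) = 54*(2*3 - 67) = 54*(6 - 67) = 54*(-61) = -3294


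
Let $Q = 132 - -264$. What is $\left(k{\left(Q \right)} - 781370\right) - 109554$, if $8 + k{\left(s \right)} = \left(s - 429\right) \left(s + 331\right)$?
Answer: $-914923$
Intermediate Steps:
$Q = 396$ ($Q = 132 + 264 = 396$)
$k{\left(s \right)} = -8 + \left(-429 + s\right) \left(331 + s\right)$ ($k{\left(s \right)} = -8 + \left(s - 429\right) \left(s + 331\right) = -8 + \left(-429 + s\right) \left(331 + s\right)$)
$\left(k{\left(Q \right)} - 781370\right) - 109554 = \left(\left(-142007 + 396^{2} - 38808\right) - 781370\right) - 109554 = \left(\left(-142007 + 156816 - 38808\right) - 781370\right) - 109554 = \left(-23999 - 781370\right) - 109554 = -805369 - 109554 = -914923$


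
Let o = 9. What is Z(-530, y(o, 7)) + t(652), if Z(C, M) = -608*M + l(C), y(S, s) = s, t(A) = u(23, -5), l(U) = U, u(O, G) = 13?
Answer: -4773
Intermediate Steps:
t(A) = 13
Z(C, M) = C - 608*M (Z(C, M) = -608*M + C = C - 608*M)
Z(-530, y(o, 7)) + t(652) = (-530 - 608*7) + 13 = (-530 - 4256) + 13 = -4786 + 13 = -4773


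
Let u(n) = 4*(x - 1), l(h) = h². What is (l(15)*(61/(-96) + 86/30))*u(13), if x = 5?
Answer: 16065/2 ≈ 8032.5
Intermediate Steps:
u(n) = 16 (u(n) = 4*(5 - 1) = 4*4 = 16)
(l(15)*(61/(-96) + 86/30))*u(13) = (15²*(61/(-96) + 86/30))*16 = (225*(61*(-1/96) + 86*(1/30)))*16 = (225*(-61/96 + 43/15))*16 = (225*(357/160))*16 = (16065/32)*16 = 16065/2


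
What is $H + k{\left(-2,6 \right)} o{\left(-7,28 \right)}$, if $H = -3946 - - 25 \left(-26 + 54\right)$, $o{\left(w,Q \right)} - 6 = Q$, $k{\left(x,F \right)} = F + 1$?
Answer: $-3008$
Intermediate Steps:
$k{\left(x,F \right)} = 1 + F$
$o{\left(w,Q \right)} = 6 + Q$
$H = -3246$ ($H = -3946 - \left(-25\right) 28 = -3946 - -700 = -3946 + 700 = -3246$)
$H + k{\left(-2,6 \right)} o{\left(-7,28 \right)} = -3246 + \left(1 + 6\right) \left(6 + 28\right) = -3246 + 7 \cdot 34 = -3246 + 238 = -3008$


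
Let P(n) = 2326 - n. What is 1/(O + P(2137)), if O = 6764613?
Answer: 1/6764802 ≈ 1.4782e-7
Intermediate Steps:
1/(O + P(2137)) = 1/(6764613 + (2326 - 1*2137)) = 1/(6764613 + (2326 - 2137)) = 1/(6764613 + 189) = 1/6764802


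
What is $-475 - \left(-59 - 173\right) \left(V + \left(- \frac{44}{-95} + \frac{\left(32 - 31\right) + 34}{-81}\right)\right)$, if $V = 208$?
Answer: $\frac{367730243}{7695} \approx 47788.0$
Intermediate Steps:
$-475 - \left(-59 - 173\right) \left(V + \left(- \frac{44}{-95} + \frac{\left(32 - 31\right) + 34}{-81}\right)\right) = -475 - \left(-59 - 173\right) \left(208 + \left(- \frac{44}{-95} + \frac{\left(32 - 31\right) + 34}{-81}\right)\right) = -475 - - 232 \left(208 + \left(\left(-44\right) \left(- \frac{1}{95}\right) + \left(1 + 34\right) \left(- \frac{1}{81}\right)\right)\right) = -475 - - 232 \left(208 + \left(\frac{44}{95} + 35 \left(- \frac{1}{81}\right)\right)\right) = -475 - - 232 \left(208 + \left(\frac{44}{95} - \frac{35}{81}\right)\right) = -475 - - 232 \left(208 + \frac{239}{7695}\right) = -475 - \left(-232\right) \frac{1600799}{7695} = -475 - - \frac{371385368}{7695} = -475 + \frac{371385368}{7695} = \frac{367730243}{7695}$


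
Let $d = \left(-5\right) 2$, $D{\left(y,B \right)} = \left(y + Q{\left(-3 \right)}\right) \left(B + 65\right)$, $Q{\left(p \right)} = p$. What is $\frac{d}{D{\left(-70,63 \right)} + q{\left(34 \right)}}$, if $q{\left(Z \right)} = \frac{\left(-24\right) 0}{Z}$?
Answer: $\frac{5}{4672} \approx 0.0010702$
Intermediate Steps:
$q{\left(Z \right)} = 0$ ($q{\left(Z \right)} = \frac{0}{Z} = 0$)
$D{\left(y,B \right)} = \left(-3 + y\right) \left(65 + B\right)$ ($D{\left(y,B \right)} = \left(y - 3\right) \left(B + 65\right) = \left(-3 + y\right) \left(65 + B\right)$)
$d = -10$
$\frac{d}{D{\left(-70,63 \right)} + q{\left(34 \right)}} = - \frac{10}{\left(-195 - 189 + 65 \left(-70\right) + 63 \left(-70\right)\right) + 0} = - \frac{10}{\left(-195 - 189 - 4550 - 4410\right) + 0} = - \frac{10}{-9344 + 0} = - \frac{10}{-9344} = \left(-10\right) \left(- \frac{1}{9344}\right) = \frac{5}{4672}$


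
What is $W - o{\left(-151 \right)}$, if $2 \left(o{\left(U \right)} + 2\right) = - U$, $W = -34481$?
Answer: $- \frac{69109}{2} \approx -34555.0$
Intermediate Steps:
$o{\left(U \right)} = -2 - \frac{U}{2}$ ($o{\left(U \right)} = -2 + \frac{\left(-1\right) U}{2} = -2 - \frac{U}{2}$)
$W - o{\left(-151 \right)} = -34481 - \left(-2 - - \frac{151}{2}\right) = -34481 - \left(-2 + \frac{151}{2}\right) = -34481 - \frac{147}{2} = - \frac{69109}{2}$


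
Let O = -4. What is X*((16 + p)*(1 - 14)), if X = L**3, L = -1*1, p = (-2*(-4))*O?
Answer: -208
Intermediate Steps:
p = -32 (p = -2*(-4)*(-4) = 8*(-4) = -32)
L = -1
X = -1 (X = (-1)**3 = -1)
X*((16 + p)*(1 - 14)) = -(16 - 32)*(1 - 14) = -(-16)*(-13) = -1*208 = -208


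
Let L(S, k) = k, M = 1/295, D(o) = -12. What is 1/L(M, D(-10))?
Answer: -1/12 ≈ -0.083333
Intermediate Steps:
M = 1/295 ≈ 0.0033898
1/L(M, D(-10)) = 1/(-12) = -1/12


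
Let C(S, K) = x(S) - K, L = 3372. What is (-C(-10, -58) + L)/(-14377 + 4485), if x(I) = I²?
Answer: -1607/4946 ≈ -0.32491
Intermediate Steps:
C(S, K) = S² - K
(-C(-10, -58) + L)/(-14377 + 4485) = (-((-10)² - 1*(-58)) + 3372)/(-14377 + 4485) = (-(100 + 58) + 3372)/(-9892) = (-1*158 + 3372)*(-1/9892) = (-158 + 3372)*(-1/9892) = 3214*(-1/9892) = -1607/4946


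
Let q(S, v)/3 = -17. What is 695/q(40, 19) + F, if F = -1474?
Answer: -75869/51 ≈ -1487.6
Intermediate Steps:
q(S, v) = -51 (q(S, v) = 3*(-17) = -51)
695/q(40, 19) + F = 695/(-51) - 1474 = -1/51*695 - 1474 = -695/51 - 1474 = -75869/51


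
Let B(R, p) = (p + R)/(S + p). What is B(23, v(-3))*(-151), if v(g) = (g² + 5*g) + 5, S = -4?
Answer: 3322/5 ≈ 664.40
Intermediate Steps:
v(g) = 5 + g² + 5*g
B(R, p) = (R + p)/(-4 + p) (B(R, p) = (p + R)/(-4 + p) = (R + p)/(-4 + p))
B(23, v(-3))*(-151) = ((23 + (5 + (-3)² + 5*(-3)))/(-4 + (5 + (-3)² + 5*(-3))))*(-151) = ((23 + (5 + 9 - 15))/(-4 + (5 + 9 - 15)))*(-151) = ((23 - 1)/(-4 - 1))*(-151) = (22/(-5))*(-151) = -⅕*22*(-151) = -22/5*(-151) = 3322/5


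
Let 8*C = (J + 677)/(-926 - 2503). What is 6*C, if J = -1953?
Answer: 319/1143 ≈ 0.27909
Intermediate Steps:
C = 319/6858 (C = ((-1953 + 677)/(-926 - 2503))/8 = (-1276/(-3429))/8 = (-1276*(-1/3429))/8 = (1/8)*(1276/3429) = 319/6858 ≈ 0.046515)
6*C = 6*(319/6858) = 319/1143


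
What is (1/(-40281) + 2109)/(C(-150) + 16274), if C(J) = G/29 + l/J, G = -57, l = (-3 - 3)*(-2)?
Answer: 2123815700/16386264963 ≈ 0.12961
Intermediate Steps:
l = 12 (l = -6*(-2) = 12)
C(J) = -57/29 + 12/J
(1/(-40281) + 2109)/(C(-150) + 16274) = (1/(-40281) + 2109)/((-57/29 + 12/(-150)) + 16274) = (-1/40281 + 2109)/((-57/29 + 12*(-1/150)) + 16274) = 84952628/(40281*((-57/29 - 2/25) + 16274)) = 84952628/(40281*(-1483/725 + 16274)) = 84952628/(40281*(11797167/725)) = (84952628/40281)*(725/11797167) = 2123815700/16386264963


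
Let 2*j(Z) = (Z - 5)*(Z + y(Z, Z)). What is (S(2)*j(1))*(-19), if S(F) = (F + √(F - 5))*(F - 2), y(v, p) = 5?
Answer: 0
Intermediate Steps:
j(Z) = (-5 + Z)*(5 + Z)/2 (j(Z) = ((Z - 5)*(Z + 5))/2 = ((-5 + Z)*(5 + Z))/2 = (-5 + Z)*(5 + Z)/2)
S(F) = (-2 + F)*(F + √(-5 + F)) (S(F) = (F + √(-5 + F))*(-2 + F) = (-2 + F)*(F + √(-5 + F)))
(S(2)*j(1))*(-19) = ((2² - 2*2 - 2*√(-5 + 2) + 2*√(-5 + 2))*(-25/2 + (½)*1²))*(-19) = ((4 - 4 - 2*I*√3 + 2*√(-3))*(-25/2 + (½)*1))*(-19) = ((4 - 4 - 2*I*√3 + 2*(I*√3))*(-25/2 + ½))*(-19) = ((4 - 4 - 2*I*√3 + 2*I*√3)*(-12))*(-19) = (0*(-12))*(-19) = 0*(-19) = 0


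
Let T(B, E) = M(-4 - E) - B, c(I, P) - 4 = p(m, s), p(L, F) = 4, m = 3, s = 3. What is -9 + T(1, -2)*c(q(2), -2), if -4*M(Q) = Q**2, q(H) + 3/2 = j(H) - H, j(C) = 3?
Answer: -25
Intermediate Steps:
q(H) = 3/2 - H (q(H) = -3/2 + (3 - H) = 3/2 - H)
M(Q) = -Q**2/4
c(I, P) = 8 (c(I, P) = 4 + 4 = 8)
T(B, E) = -B - (-4 - E)**2/4 (T(B, E) = -(-4 - E)**2/4 - B = -B - (-4 - E)**2/4)
-9 + T(1, -2)*c(q(2), -2) = -9 + (-1*1 - (4 - 2)**2/4)*8 = -9 + (-1 - 1/4*2**2)*8 = -9 + (-1 - 1/4*4)*8 = -9 + (-1 - 1)*8 = -9 - 2*8 = -9 - 16 = -25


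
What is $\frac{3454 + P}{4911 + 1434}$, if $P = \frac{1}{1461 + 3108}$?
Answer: $\frac{15781327}{28990305} \approx 0.54437$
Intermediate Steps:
$P = \frac{1}{4569} \approx 0.00021887$
$\frac{3454 + P}{4911 + 1434} = \frac{3454 + \frac{1}{4569}}{4911 + 1434} = \frac{15781327}{4569 \cdot 6345} = \frac{15781327}{4569} \cdot \frac{1}{6345} = \frac{15781327}{28990305}$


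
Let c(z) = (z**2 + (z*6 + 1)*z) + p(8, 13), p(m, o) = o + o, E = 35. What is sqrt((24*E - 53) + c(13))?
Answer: 7*sqrt(41) ≈ 44.822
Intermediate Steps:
p(m, o) = 2*o
c(z) = 26 + z**2 + z*(1 + 6*z) (c(z) = (z**2 + (z*6 + 1)*z) + 2*13 = (z**2 + (6*z + 1)*z) + 26 = (z**2 + (1 + 6*z)*z) + 26 = (z**2 + z*(1 + 6*z)) + 26 = 26 + z**2 + z*(1 + 6*z))
sqrt((24*E - 53) + c(13)) = sqrt((24*35 - 53) + (26 + 13 + 7*13**2)) = sqrt((840 - 53) + (26 + 13 + 7*169)) = sqrt(787 + (26 + 13 + 1183)) = sqrt(787 + 1222) = sqrt(2009) = 7*sqrt(41)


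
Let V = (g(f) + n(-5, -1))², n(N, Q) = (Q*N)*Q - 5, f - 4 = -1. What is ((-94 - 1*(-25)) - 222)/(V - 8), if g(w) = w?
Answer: -291/41 ≈ -7.0976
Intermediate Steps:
f = 3 (f = 4 - 1 = 3)
n(N, Q) = -5 + N*Q² (n(N, Q) = (N*Q)*Q - 5 = N*Q² - 5 = -5 + N*Q²)
V = 49 (V = (3 + (-5 - 5*(-1)²))² = (3 + (-5 - 5*1))² = (3 + (-5 - 5))² = (3 - 10)² = (-7)² = 49)
((-94 - 1*(-25)) - 222)/(V - 8) = ((-94 - 1*(-25)) - 222)/(49 - 8) = ((-94 + 25) - 222)/41 = (-69 - 222)*(1/41) = -291*1/41 = -291/41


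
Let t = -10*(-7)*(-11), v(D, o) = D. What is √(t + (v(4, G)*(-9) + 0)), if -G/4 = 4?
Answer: I*√806 ≈ 28.39*I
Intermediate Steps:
G = -16 (G = -4*4 = -16)
t = -770 (t = 70*(-11) = -770)
√(t + (v(4, G)*(-9) + 0)) = √(-770 + (4*(-9) + 0)) = √(-770 + (-36 + 0)) = √(-770 - 36) = √(-806) = I*√806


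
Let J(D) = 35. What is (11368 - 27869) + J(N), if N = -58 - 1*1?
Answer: -16466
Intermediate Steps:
N = -59 (N = -58 - 1 = -59)
(11368 - 27869) + J(N) = (11368 - 27869) + 35 = -16501 + 35 = -16466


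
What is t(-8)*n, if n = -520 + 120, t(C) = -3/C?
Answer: -150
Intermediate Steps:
n = -400
t(-8)*n = -3/(-8)*(-400) = -3*(-⅛)*(-400) = (3/8)*(-400) = -150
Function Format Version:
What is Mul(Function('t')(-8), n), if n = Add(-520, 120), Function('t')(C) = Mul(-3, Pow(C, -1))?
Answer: -150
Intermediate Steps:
n = -400
Mul(Function('t')(-8), n) = Mul(Mul(-3, Pow(-8, -1)), -400) = Mul(Mul(-3, Rational(-1, 8)), -400) = Mul(Rational(3, 8), -400) = -150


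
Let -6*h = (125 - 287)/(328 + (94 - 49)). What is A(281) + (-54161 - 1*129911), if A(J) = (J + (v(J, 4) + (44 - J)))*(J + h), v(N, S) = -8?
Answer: -64884616/373 ≈ -1.7395e+5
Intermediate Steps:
h = 27/373 (h = -(125 - 287)/(6*(328 + (94 - 49))) = -(-27)/(328 + 45) = -(-27)/373 = -⅙*(-162/373) = 27/373 ≈ 0.072386)
A(J) = 972/373 + 36*J (A(J) = (J + (-8 + (44 - J)))*(J + 27/373) = (J + (36 - J))*(27/373 + J) = 36*(27/373 + J) = 972/373 + 36*J)
A(281) + (-54161 - 1*129911) = (972/373 + 36*281) + (-54161 - 1*129911) = (972/373 + 10116) + (-54161 - 129911) = 3774240/373 - 184072 = -64884616/373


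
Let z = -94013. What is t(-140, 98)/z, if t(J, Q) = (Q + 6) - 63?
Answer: -1/2293 ≈ -0.00043611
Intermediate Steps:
t(J, Q) = -57 + Q (t(J, Q) = (6 + Q) - 63 = -57 + Q)
t(-140, 98)/z = (-57 + 98)/(-94013) = 41*(-1/94013) = -1/2293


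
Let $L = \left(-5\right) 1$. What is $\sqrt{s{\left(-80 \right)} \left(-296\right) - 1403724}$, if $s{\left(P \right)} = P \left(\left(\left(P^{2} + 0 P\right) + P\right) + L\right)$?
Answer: $2 \sqrt{37033869} \approx 12171.0$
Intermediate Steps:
$L = -5$
$s{\left(P \right)} = P \left(-5 + P + P^{2}\right)$ ($s{\left(P \right)} = P \left(\left(\left(P^{2} + 0 P\right) + P\right) - 5\right) = P \left(\left(\left(P^{2} + 0\right) + P\right) - 5\right) = P \left(\left(P^{2} + P\right) - 5\right) = P \left(\left(P + P^{2}\right) - 5\right) = P \left(-5 + P + P^{2}\right)$)
$\sqrt{s{\left(-80 \right)} \left(-296\right) - 1403724} = \sqrt{- 80 \left(-5 - 80 + \left(-80\right)^{2}\right) \left(-296\right) - 1403724} = \sqrt{- 80 \left(-5 - 80 + 6400\right) \left(-296\right) - 1403724} = \sqrt{\left(-80\right) 6315 \left(-296\right) - 1403724} = \sqrt{\left(-505200\right) \left(-296\right) - 1403724} = \sqrt{149539200 - 1403724} = \sqrt{148135476} = 2 \sqrt{37033869}$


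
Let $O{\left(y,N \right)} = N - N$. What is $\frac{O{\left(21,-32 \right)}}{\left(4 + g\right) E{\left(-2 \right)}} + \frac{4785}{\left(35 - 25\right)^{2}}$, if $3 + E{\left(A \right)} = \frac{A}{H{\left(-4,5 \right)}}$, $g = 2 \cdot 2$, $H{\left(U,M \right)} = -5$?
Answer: $\frac{957}{20} \approx 47.85$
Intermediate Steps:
$g = 4$
$O{\left(y,N \right)} = 0$
$E{\left(A \right)} = -3 - \frac{A}{5}$ ($E{\left(A \right)} = -3 + \frac{A}{-5} = -3 + A \left(- \frac{1}{5}\right) = -3 - \frac{A}{5}$)
$\frac{O{\left(21,-32 \right)}}{\left(4 + g\right) E{\left(-2 \right)}} + \frac{4785}{\left(35 - 25\right)^{2}} = \frac{0}{\left(4 + 4\right) \left(-3 - - \frac{2}{5}\right)} + \frac{4785}{\left(35 - 25\right)^{2}} = \frac{0}{8 \left(-3 + \frac{2}{5}\right)} + \frac{4785}{10^{2}} = \frac{0}{8 \left(- \frac{13}{5}\right)} + \frac{4785}{100} = \frac{0}{- \frac{104}{5}} + 4785 \cdot \frac{1}{100} = 0 \left(- \frac{5}{104}\right) + \frac{957}{20} = 0 + \frac{957}{20} = \frac{957}{20}$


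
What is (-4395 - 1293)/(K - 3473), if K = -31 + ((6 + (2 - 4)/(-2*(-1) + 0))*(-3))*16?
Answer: 79/52 ≈ 1.5192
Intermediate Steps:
K = -271 (K = -31 + ((6 - 2/(2 + 0))*(-3))*16 = -31 + ((6 - 2/2)*(-3))*16 = -31 + ((6 - 2*1/2)*(-3))*16 = -31 + ((6 - 1)*(-3))*16 = -31 + (5*(-3))*16 = -31 - 15*16 = -31 - 240 = -271)
(-4395 - 1293)/(K - 3473) = (-4395 - 1293)/(-271 - 3473) = -5688/(-3744) = -5688*(-1/3744) = 79/52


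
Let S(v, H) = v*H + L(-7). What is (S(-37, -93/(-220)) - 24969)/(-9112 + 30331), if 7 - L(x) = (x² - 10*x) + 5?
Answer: -1840787/1556060 ≈ -1.1830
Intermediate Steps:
L(x) = 2 - x² + 10*x (L(x) = 7 - ((x² - 10*x) + 5) = 7 - (5 + x² - 10*x) = 7 + (-5 - x² + 10*x) = 2 - x² + 10*x)
S(v, H) = -117 + H*v (S(v, H) = v*H + (2 - 1*(-7)² + 10*(-7)) = H*v + (2 - 1*49 - 70) = H*v + (2 - 49 - 70) = H*v - 117 = -117 + H*v)
(S(-37, -93/(-220)) - 24969)/(-9112 + 30331) = ((-117 - 93/(-220)*(-37)) - 24969)/(-9112 + 30331) = ((-117 - 93*(-1/220)*(-37)) - 24969)/21219 = ((-117 + (93/220)*(-37)) - 24969)*(1/21219) = ((-117 - 3441/220) - 24969)*(1/21219) = (-29181/220 - 24969)*(1/21219) = -5522361/220*1/21219 = -1840787/1556060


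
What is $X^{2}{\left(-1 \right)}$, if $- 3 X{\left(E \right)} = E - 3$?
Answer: $\frac{16}{9} \approx 1.7778$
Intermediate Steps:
$X{\left(E \right)} = 1 - \frac{E}{3}$ ($X{\left(E \right)} = - \frac{E - 3}{3} = - \frac{-3 + E}{3} = 1 - \frac{E}{3}$)
$X^{2}{\left(-1 \right)} = \left(1 - - \frac{1}{3}\right)^{2} = \left(1 + \frac{1}{3}\right)^{2} = \left(\frac{4}{3}\right)^{2} = \frac{16}{9}$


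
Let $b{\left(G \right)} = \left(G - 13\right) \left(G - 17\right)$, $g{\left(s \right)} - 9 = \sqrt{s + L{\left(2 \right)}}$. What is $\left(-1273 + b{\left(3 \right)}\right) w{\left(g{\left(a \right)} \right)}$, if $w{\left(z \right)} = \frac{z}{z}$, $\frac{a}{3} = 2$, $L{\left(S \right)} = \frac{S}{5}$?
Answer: $-1133$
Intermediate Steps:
$L{\left(S \right)} = \frac{S}{5}$ ($L{\left(S \right)} = S \frac{1}{5} = \frac{S}{5}$)
$a = 6$ ($a = 3 \cdot 2 = 6$)
$g{\left(s \right)} = 9 + \sqrt{\frac{2}{5} + s}$ ($g{\left(s \right)} = 9 + \sqrt{s + \frac{1}{5} \cdot 2} = 9 + \sqrt{s + \frac{2}{5}} = 9 + \sqrt{\frac{2}{5} + s}$)
$b{\left(G \right)} = \left(-17 + G\right) \left(-13 + G\right)$ ($b{\left(G \right)} = \left(-13 + G\right) \left(-17 + G\right) = \left(-17 + G\right) \left(-13 + G\right)$)
$w{\left(z \right)} = 1$
$\left(-1273 + b{\left(3 \right)}\right) w{\left(g{\left(a \right)} \right)} = \left(-1273 + \left(221 + 3^{2} - 90\right)\right) 1 = \left(-1273 + \left(221 + 9 - 90\right)\right) 1 = \left(-1273 + 140\right) 1 = \left(-1133\right) 1 = -1133$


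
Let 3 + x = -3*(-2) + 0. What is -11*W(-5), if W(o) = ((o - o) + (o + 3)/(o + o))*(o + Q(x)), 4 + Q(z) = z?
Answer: 66/5 ≈ 13.200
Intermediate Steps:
x = 3 (x = -3 + (-3*(-2) + 0) = -3 + (6 + 0) = -3 + 6 = 3)
Q(z) = -4 + z
W(o) = (-1 + o)*(3 + o)/(2*o) (W(o) = ((o - o) + (o + 3)/(o + o))*(o + (-4 + 3)) = (0 + (3 + o)/((2*o)))*(o - 1) = (0 + (3 + o)*(1/(2*o)))*(-1 + o) = (0 + (3 + o)/(2*o))*(-1 + o) = ((3 + o)/(2*o))*(-1 + o) = (-1 + o)*(3 + o)/(2*o))
-11*W(-5) = -11*(-3 - 5*(2 - 5))/(2*(-5)) = -11*(-1)*(-3 - 5*(-3))/(2*5) = -11*(-1)*(-3 + 15)/(2*5) = -11*(-1)*12/(2*5) = -11*(-6/5) = 66/5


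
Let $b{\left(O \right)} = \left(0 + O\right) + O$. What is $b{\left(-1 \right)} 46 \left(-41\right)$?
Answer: $3772$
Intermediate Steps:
$b{\left(O \right)} = 2 O$ ($b{\left(O \right)} = O + O = 2 O$)
$b{\left(-1 \right)} 46 \left(-41\right) = 2 \left(-1\right) 46 \left(-41\right) = \left(-2\right) 46 \left(-41\right) = \left(-92\right) \left(-41\right) = 3772$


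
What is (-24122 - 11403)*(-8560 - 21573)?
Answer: 1070474825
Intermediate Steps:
(-24122 - 11403)*(-8560 - 21573) = -35525*(-30133) = 1070474825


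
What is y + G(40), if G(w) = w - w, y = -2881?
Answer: -2881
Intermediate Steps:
G(w) = 0
y + G(40) = -2881 + 0 = -2881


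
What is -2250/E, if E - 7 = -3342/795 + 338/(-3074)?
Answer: -8645625/10322 ≈ -837.59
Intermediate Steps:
E = 20644/7685 (E = 7 + (-3342/795 + 338/(-3074)) = 7 + (-3342*1/795 + 338*(-1/3074)) = 7 + (-1114/265 - 169/1537) = 7 - 33151/7685 = 20644/7685 ≈ 2.6863)
-2250/E = -2250/20644/7685 = -2250*7685/20644 = -8645625/10322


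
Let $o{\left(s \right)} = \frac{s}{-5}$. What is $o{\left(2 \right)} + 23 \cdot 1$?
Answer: $\frac{113}{5} \approx 22.6$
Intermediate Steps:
$o{\left(s \right)} = - \frac{s}{5}$ ($o{\left(s \right)} = s \left(- \frac{1}{5}\right) = - \frac{s}{5}$)
$o{\left(2 \right)} + 23 \cdot 1 = \left(- \frac{1}{5}\right) 2 + 23 \cdot 1 = - \frac{2}{5} + 23 = \frac{113}{5}$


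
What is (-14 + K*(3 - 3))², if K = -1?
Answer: 196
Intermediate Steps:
(-14 + K*(3 - 3))² = (-14 - (3 - 3))² = (-14 - 1*0)² = (-14 + 0)² = (-14)² = 196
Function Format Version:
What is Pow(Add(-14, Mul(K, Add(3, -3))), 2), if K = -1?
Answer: 196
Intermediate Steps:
Pow(Add(-14, Mul(K, Add(3, -3))), 2) = Pow(Add(-14, Mul(-1, Add(3, -3))), 2) = Pow(Add(-14, Mul(-1, 0)), 2) = Pow(Add(-14, 0), 2) = Pow(-14, 2) = 196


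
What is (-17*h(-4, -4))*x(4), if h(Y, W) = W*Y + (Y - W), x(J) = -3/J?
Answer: 204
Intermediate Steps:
h(Y, W) = Y - W + W*Y
(-17*h(-4, -4))*x(4) = (-17*(-4 - 1*(-4) - 4*(-4)))*(-3/4) = (-17*(-4 + 4 + 16))*(-3*1/4) = -17*16*(-3/4) = -272*(-3/4) = 204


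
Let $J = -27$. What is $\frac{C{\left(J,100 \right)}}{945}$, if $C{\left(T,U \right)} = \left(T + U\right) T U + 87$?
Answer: $- \frac{65671}{315} \approx -208.48$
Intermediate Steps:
$C{\left(T,U \right)} = 87 + T U \left(T + U\right)$ ($C{\left(T,U \right)} = T \left(T + U\right) U + 87 = T U \left(T + U\right) + 87 = 87 + T U \left(T + U\right)$)
$\frac{C{\left(J,100 \right)}}{945} = \frac{87 - 27 \cdot 100^{2} + 100 \left(-27\right)^{2}}{945} = \left(87 - 270000 + 100 \cdot 729\right) \frac{1}{945} = \left(87 - 270000 + 72900\right) \frac{1}{945} = \left(-197013\right) \frac{1}{945} = - \frac{65671}{315}$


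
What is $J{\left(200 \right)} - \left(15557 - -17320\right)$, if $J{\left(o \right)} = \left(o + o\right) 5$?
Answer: $-30877$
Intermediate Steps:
$J{\left(o \right)} = 10 o$ ($J{\left(o \right)} = 2 o 5 = 10 o$)
$J{\left(200 \right)} - \left(15557 - -17320\right) = 10 \cdot 200 - \left(15557 - -17320\right) = 2000 - \left(15557 + 17320\right) = 2000 - 32877 = -30877$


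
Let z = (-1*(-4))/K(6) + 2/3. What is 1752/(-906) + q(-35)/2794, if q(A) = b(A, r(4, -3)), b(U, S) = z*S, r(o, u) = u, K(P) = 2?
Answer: -408528/210947 ≈ -1.9366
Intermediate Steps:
z = 8/3 (z = -1*(-4)/2 + 2/3 = 4*(½) + 2*(⅓) = 2 + ⅔ = 8/3 ≈ 2.6667)
b(U, S) = 8*S/3
q(A) = -8 (q(A) = (8/3)*(-3) = -8)
1752/(-906) + q(-35)/2794 = 1752/(-906) - 8/2794 = 1752*(-1/906) - 8*1/2794 = -292/151 - 4/1397 = -408528/210947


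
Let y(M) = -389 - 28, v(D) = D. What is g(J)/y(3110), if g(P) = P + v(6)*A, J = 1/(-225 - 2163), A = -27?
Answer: 386857/995796 ≈ 0.38849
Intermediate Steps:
J = -1/2388 (J = 1/(-2388) = -1/2388 ≈ -0.00041876)
y(M) = -417
g(P) = -162 + P (g(P) = P + 6*(-27) = P - 162 = -162 + P)
g(J)/y(3110) = (-162 - 1/2388)/(-417) = -386857/2388*(-1/417) = 386857/995796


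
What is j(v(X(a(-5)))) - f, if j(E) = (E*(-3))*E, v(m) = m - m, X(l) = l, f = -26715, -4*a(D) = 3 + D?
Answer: 26715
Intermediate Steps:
a(D) = -¾ - D/4 (a(D) = -(3 + D)/4 = -¾ - D/4)
v(m) = 0
j(E) = -3*E² (j(E) = (-3*E)*E = -3*E²)
j(v(X(a(-5)))) - f = -3*0² - 1*(-26715) = -3*0 + 26715 = 0 + 26715 = 26715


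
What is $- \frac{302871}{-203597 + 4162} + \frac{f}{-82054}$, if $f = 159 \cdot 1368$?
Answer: $- \frac{9263864343}{8182219745} \approx -1.1322$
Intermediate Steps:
$f = 217512$
$- \frac{302871}{-203597 + 4162} + \frac{f}{-82054} = - \frac{302871}{-203597 + 4162} + \frac{217512}{-82054} = - \frac{302871}{-199435} + 217512 \left(- \frac{1}{82054}\right) = \left(-302871\right) \left(- \frac{1}{199435}\right) - \frac{108756}{41027} = \frac{302871}{199435} - \frac{108756}{41027} = - \frac{9263864343}{8182219745}$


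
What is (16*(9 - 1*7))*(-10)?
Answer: -320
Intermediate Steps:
(16*(9 - 1*7))*(-10) = (16*(9 - 7))*(-10) = (16*2)*(-10) = 32*(-10) = -320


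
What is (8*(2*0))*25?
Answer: 0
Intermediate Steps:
(8*(2*0))*25 = (8*0)*25 = 0*25 = 0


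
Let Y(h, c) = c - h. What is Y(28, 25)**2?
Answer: 9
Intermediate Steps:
Y(28, 25)**2 = (25 - 1*28)**2 = (25 - 28)**2 = (-3)**2 = 9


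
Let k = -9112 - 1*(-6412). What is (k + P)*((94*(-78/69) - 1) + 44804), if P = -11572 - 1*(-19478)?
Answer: 5351898150/23 ≈ 2.3269e+8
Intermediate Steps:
P = 7906 (P = -11572 + 19478 = 7906)
k = -2700 (k = -9112 + 6412 = -2700)
(k + P)*((94*(-78/69) - 1) + 44804) = (-2700 + 7906)*((94*(-78/69) - 1) + 44804) = 5206*((94*(-78*1/69) - 1) + 44804) = 5206*((94*(-26/23) - 1) + 44804) = 5206*((-2444/23 - 1) + 44804) = 5206*(-2467/23 + 44804) = 5206*(1028025/23) = 5351898150/23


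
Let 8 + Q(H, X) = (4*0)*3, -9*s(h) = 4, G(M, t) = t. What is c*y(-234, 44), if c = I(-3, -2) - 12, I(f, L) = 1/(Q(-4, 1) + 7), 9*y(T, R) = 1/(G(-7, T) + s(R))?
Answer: 13/2110 ≈ 0.0061611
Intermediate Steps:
s(h) = -4/9 (s(h) = -⅑*4 = -4/9)
Q(H, X) = -8 (Q(H, X) = -8 + (4*0)*3 = -8 + 0*3 = -8 + 0 = -8)
y(T, R) = 1/(9*(-4/9 + T)) (y(T, R) = 1/(9*(T - 4/9)) = 1/(9*(-4/9 + T)))
I(f, L) = -1 (I(f, L) = 1/(-8 + 7) = 1/(-1) = -1)
c = -13 (c = -1 - 12 = -13)
c*y(-234, 44) = -13/(-4 + 9*(-234)) = -13/(-4 - 2106) = -13/(-2110) = -13*(-1/2110) = 13/2110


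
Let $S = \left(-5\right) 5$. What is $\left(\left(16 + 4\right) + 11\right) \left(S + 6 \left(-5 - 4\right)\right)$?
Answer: $-2449$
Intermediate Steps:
$S = -25$
$\left(\left(16 + 4\right) + 11\right) \left(S + 6 \left(-5 - 4\right)\right) = \left(\left(16 + 4\right) + 11\right) \left(-25 + 6 \left(-5 - 4\right)\right) = \left(20 + 11\right) \left(-25 + 6 \left(-9\right)\right) = 31 \left(-25 - 54\right) = 31 \left(-79\right) = -2449$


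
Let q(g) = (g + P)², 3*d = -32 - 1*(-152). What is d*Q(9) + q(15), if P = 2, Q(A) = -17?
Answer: -391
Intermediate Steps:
d = 40 (d = (-32 - 1*(-152))/3 = (-32 + 152)/3 = (⅓)*120 = 40)
q(g) = (2 + g)² (q(g) = (g + 2)² = (2 + g)²)
d*Q(9) + q(15) = 40*(-17) + (2 + 15)² = -680 + 17² = -680 + 289 = -391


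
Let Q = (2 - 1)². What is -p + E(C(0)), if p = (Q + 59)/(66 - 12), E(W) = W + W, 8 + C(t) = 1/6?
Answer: -151/9 ≈ -16.778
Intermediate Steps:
C(t) = -47/6 (C(t) = -8 + 1/6 = -8 + ⅙ = -47/6)
E(W) = 2*W
Q = 1 (Q = 1² = 1)
p = 10/9 (p = (1 + 59)/(66 - 12) = 60/54 = 60*(1/54) = 10/9 ≈ 1.1111)
-p + E(C(0)) = -1*10/9 + 2*(-47/6) = -10/9 - 47/3 = -151/9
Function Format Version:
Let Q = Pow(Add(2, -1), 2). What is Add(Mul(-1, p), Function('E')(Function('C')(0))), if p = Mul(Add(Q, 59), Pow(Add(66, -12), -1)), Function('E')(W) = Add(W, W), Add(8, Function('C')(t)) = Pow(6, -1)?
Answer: Rational(-151, 9) ≈ -16.778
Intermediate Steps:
Function('C')(t) = Rational(-47, 6) (Function('C')(t) = Add(-8, Pow(6, -1)) = Add(-8, Rational(1, 6)) = Rational(-47, 6))
Function('E')(W) = Mul(2, W)
Q = 1 (Q = Pow(1, 2) = 1)
p = Rational(10, 9) (p = Mul(Add(1, 59), Pow(Add(66, -12), -1)) = Mul(60, Pow(54, -1)) = Mul(60, Rational(1, 54)) = Rational(10, 9) ≈ 1.1111)
Add(Mul(-1, p), Function('E')(Function('C')(0))) = Add(Mul(-1, Rational(10, 9)), Mul(2, Rational(-47, 6))) = Add(Rational(-10, 9), Rational(-47, 3)) = Rational(-151, 9)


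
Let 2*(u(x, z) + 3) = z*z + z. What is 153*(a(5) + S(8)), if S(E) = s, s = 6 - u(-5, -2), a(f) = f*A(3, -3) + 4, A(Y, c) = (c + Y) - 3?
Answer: -459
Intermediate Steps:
A(Y, c) = -3 + Y + c (A(Y, c) = (Y + c) - 3 = -3 + Y + c)
u(x, z) = -3 + z/2 + z**2/2 (u(x, z) = -3 + (z*z + z)/2 = -3 + (z**2 + z)/2 = -3 + (z + z**2)/2 = -3 + (z/2 + z**2/2) = -3 + z/2 + z**2/2)
a(f) = 4 - 3*f (a(f) = f*(-3 + 3 - 3) + 4 = f*(-3) + 4 = -3*f + 4 = 4 - 3*f)
s = 8 (s = 6 - (-3 + (1/2)*(-2) + (1/2)*(-2)**2) = 6 - (-3 - 1 + (1/2)*4) = 6 - (-3 - 1 + 2) = 6 - 1*(-2) = 6 + 2 = 8)
S(E) = 8
153*(a(5) + S(8)) = 153*((4 - 3*5) + 8) = 153*((4 - 15) + 8) = 153*(-11 + 8) = 153*(-3) = -459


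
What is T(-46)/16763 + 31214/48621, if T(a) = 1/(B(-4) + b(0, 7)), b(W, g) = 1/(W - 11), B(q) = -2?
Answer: 12033991655/18745777929 ≈ 0.64196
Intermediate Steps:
b(W, g) = 1/(-11 + W)
T(a) = -11/23 (T(a) = 1/(-2 + 1/(-11 + 0)) = 1/(-2 + 1/(-11)) = 1/(-2 - 1/11) = 1/(-23/11) = -11/23)
T(-46)/16763 + 31214/48621 = -11/23/16763 + 31214/48621 = -11/23*1/16763 + 31214*(1/48621) = -11/385549 + 31214/48621 = 12033991655/18745777929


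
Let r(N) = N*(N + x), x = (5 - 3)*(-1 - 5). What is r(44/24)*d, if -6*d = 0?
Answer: 0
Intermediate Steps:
x = -12 (x = 2*(-6) = -12)
d = 0 (d = -1/6*0 = 0)
r(N) = N*(-12 + N) (r(N) = N*(N - 12) = N*(-12 + N))
r(44/24)*d = ((44/24)*(-12 + 44/24))*0 = ((44*(1/24))*(-12 + 44*(1/24)))*0 = (11*(-12 + 11/6)/6)*0 = ((11/6)*(-61/6))*0 = -671/36*0 = 0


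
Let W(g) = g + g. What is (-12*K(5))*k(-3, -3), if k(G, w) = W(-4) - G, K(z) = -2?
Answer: -120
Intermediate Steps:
W(g) = 2*g
k(G, w) = -8 - G (k(G, w) = 2*(-4) - G = -8 - G)
(-12*K(5))*k(-3, -3) = (-12*(-2))*(-8 - 1*(-3)) = 24*(-8 + 3) = 24*(-5) = -120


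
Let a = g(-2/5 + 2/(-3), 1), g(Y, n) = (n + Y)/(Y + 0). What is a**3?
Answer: 1/4096 ≈ 0.00024414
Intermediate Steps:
g(Y, n) = (Y + n)/Y
a = 1/16 (a = ((-2/5 + 2/(-3)) + 1)/(-2/5 + 2/(-3)) = ((-2*1/5 + 2*(-1/3)) + 1)/(-2*1/5 + 2*(-1/3)) = ((-2/5 - 2/3) + 1)/(-2/5 - 2/3) = (-16/15 + 1)/(-16/15) = -15/16*(-1/15) = 1/16 ≈ 0.062500)
a**3 = (1/16)**3 = 1/4096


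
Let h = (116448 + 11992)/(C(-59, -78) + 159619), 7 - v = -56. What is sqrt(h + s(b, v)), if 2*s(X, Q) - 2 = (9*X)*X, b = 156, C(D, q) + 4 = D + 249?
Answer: sqrt(111868955135441)/31961 ≈ 330.93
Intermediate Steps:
C(D, q) = 245 + D (C(D, q) = -4 + (D + 249) = -4 + (249 + D) = 245 + D)
v = 63 (v = 7 - 1*(-56) = 7 + 56 = 63)
s(X, Q) = 1 + 9*X**2/2 (s(X, Q) = 1 + ((9*X)*X)/2 = 1 + (9*X**2)/2 = 1 + 9*X**2/2)
h = 25688/31961 (h = (116448 + 11992)/((245 - 59) + 159619) = 128440/(186 + 159619) = 128440/159805 = 128440*(1/159805) = 25688/31961 ≈ 0.80373)
sqrt(h + s(b, v)) = sqrt(25688/31961 + (1 + (9/2)*156**2)) = sqrt(25688/31961 + (1 + (9/2)*24336)) = sqrt(25688/31961 + (1 + 109512)) = sqrt(25688/31961 + 109513) = sqrt(3500170681/31961) = sqrt(111868955135441)/31961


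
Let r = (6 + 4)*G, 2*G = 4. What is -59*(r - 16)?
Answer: -236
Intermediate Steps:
G = 2 (G = (1/2)*4 = 2)
r = 20 (r = (6 + 4)*2 = 10*2 = 20)
-59*(r - 16) = -59*(20 - 16) = -59*4 = -236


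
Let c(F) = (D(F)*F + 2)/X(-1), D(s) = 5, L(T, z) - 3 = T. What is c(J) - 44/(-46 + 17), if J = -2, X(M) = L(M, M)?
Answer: -72/29 ≈ -2.4828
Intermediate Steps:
L(T, z) = 3 + T
X(M) = 3 + M
c(F) = 1 + 5*F/2 (c(F) = (5*F + 2)/(3 - 1) = (2 + 5*F)/2 = (2 + 5*F)*(½) = 1 + 5*F/2)
c(J) - 44/(-46 + 17) = (1 + (5/2)*(-2)) - 44/(-46 + 17) = (1 - 5) - 44/(-29) = -4 - 1/29*(-44) = -4 + 44/29 = -72/29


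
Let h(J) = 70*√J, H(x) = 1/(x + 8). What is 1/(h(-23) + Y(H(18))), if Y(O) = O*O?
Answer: 676/51501195201 - 31988320*I*√23/51501195201 ≈ 1.3126e-8 - 0.0029788*I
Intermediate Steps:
H(x) = 1/(8 + x)
Y(O) = O²
1/(h(-23) + Y(H(18))) = 1/(70*√(-23) + (1/(8 + 18))²) = 1/(70*(I*√23) + (1/26)²) = 1/(70*I*√23 + (1/26)²) = 1/(70*I*√23 + 1/676) = 1/(1/676 + 70*I*√23)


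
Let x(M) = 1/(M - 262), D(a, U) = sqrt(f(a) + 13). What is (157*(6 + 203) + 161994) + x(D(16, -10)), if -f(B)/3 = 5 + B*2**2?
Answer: 6705062002/34419 - I*sqrt(194)/68838 ≈ 1.9481e+5 - 0.00020234*I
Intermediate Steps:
f(B) = -15 - 12*B (f(B) = -3*(5 + B*2**2) = -3*(5 + B*4) = -3*(5 + 4*B) = -15 - 12*B)
D(a, U) = sqrt(-2 - 12*a) (D(a, U) = sqrt((-15 - 12*a) + 13) = sqrt(-2 - 12*a))
x(M) = 1/(-262 + M)
(157*(6 + 203) + 161994) + x(D(16, -10)) = (157*(6 + 203) + 161994) + 1/(-262 + sqrt(-2 - 12*16)) = (157*209 + 161994) + 1/(-262 + sqrt(-2 - 192)) = (32813 + 161994) + 1/(-262 + sqrt(-194)) = 194807 + 1/(-262 + I*sqrt(194))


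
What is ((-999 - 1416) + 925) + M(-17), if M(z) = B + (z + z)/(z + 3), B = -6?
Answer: -10455/7 ≈ -1493.6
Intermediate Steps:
M(z) = -6 + 2*z/(3 + z) (M(z) = -6 + (z + z)/(z + 3) = -6 + (2*z)/(3 + z) = -6 + 2*z/(3 + z))
((-999 - 1416) + 925) + M(-17) = ((-999 - 1416) + 925) + 2*(-9 - 2*(-17))/(3 - 17) = (-2415 + 925) + 2*(-9 + 34)/(-14) = -1490 + 2*(-1/14)*25 = -1490 - 25/7 = -10455/7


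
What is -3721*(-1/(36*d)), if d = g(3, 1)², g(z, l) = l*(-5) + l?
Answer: 3721/576 ≈ 6.4601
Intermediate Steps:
g(z, l) = -4*l (g(z, l) = -5*l + l = -4*l)
d = 16 (d = (-4*1)² = (-4)² = 16)
-3721*(-1/(36*d)) = -3721/((-36*16)) = -3721/(-576) = -3721*(-1/576) = 3721/576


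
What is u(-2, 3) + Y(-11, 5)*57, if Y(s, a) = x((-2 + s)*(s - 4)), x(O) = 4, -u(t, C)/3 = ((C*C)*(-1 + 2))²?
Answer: -15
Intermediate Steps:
u(t, C) = -3*C⁴ (u(t, C) = -3*C⁴*(-1 + 2)² = -3*C⁴)
Y(s, a) = 4
u(-2, 3) + Y(-11, 5)*57 = -3*3⁴ + 4*57 = -3*81 + 228 = -243 + 228 = -15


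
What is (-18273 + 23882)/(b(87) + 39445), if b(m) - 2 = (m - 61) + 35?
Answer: 5609/39508 ≈ 0.14197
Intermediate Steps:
b(m) = -24 + m (b(m) = 2 + ((m - 61) + 35) = 2 + ((-61 + m) + 35) = 2 + (-26 + m) = -24 + m)
(-18273 + 23882)/(b(87) + 39445) = (-18273 + 23882)/((-24 + 87) + 39445) = 5609/(63 + 39445) = 5609/39508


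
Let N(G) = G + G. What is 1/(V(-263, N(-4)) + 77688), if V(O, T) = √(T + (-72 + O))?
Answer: 77688/6035425687 - 7*I*√7/6035425687 ≈ 1.2872e-5 - 3.0686e-9*I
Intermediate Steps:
N(G) = 2*G
V(O, T) = √(-72 + O + T)
1/(V(-263, N(-4)) + 77688) = 1/(√(-72 - 263 + 2*(-4)) + 77688) = 1/(√(-72 - 263 - 8) + 77688) = 1/(√(-343) + 77688) = 1/(7*I*√7 + 77688) = 1/(77688 + 7*I*√7)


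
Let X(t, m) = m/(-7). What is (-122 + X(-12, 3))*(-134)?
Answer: 114838/7 ≈ 16405.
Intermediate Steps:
X(t, m) = -m/7 (X(t, m) = m*(-1/7) = -m/7)
(-122 + X(-12, 3))*(-134) = (-122 - 1/7*3)*(-134) = (-122 - 3/7)*(-134) = -857/7*(-134) = 114838/7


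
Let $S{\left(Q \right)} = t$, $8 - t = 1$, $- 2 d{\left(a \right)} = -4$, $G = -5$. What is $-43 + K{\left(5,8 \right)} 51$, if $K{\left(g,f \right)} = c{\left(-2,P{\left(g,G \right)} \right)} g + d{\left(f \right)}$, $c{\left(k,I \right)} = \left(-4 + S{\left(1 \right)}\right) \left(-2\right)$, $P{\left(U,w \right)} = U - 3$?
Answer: $-1471$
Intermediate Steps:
$d{\left(a \right)} = 2$ ($d{\left(a \right)} = \left(- \frac{1}{2}\right) \left(-4\right) = 2$)
$t = 7$ ($t = 8 - 1 = 7$)
$S{\left(Q \right)} = 7$
$P{\left(U,w \right)} = -3 + U$
$c{\left(k,I \right)} = -6$ ($c{\left(k,I \right)} = \left(-4 + 7\right) \left(-2\right) = 3 \left(-2\right) = -6$)
$K{\left(g,f \right)} = 2 - 6 g$ ($K{\left(g,f \right)} = - 6 g + 2 = 2 - 6 g$)
$-43 + K{\left(5,8 \right)} 51 = -43 + \left(2 - 30\right) 51 = -43 - 1428 = -1471$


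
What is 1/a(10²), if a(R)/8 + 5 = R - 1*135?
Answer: -1/320 ≈ -0.0031250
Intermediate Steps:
a(R) = -1120 + 8*R (a(R) = -40 + 8*(R - 1*135) = -40 + 8*(R - 135) = -40 + 8*(-135 + R) = -40 + (-1080 + 8*R) = -1120 + 8*R)
1/a(10²) = 1/(-1120 + 8*10²) = 1/(-1120 + 8*100) = 1/(-1120 + 800) = 1/(-320) = -1/320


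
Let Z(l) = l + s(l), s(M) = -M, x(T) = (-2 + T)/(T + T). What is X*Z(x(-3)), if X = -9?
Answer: 0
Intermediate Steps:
x(T) = (-2 + T)/(2*T) (x(T) = (-2 + T)/((2*T)) = (-2 + T)*(1/(2*T)) = (-2 + T)/(2*T))
Z(l) = 0 (Z(l) = l - l = 0)
X*Z(x(-3)) = -9*0 = 0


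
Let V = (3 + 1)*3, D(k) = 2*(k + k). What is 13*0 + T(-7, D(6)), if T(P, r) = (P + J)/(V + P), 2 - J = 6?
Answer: -11/5 ≈ -2.2000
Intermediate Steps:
D(k) = 4*k (D(k) = 2*(2*k) = 4*k)
V = 12 (V = 4*3 = 12)
J = -4 (J = 2 - 1*6 = 2 - 6 = -4)
T(P, r) = (-4 + P)/(12 + P) (T(P, r) = (P - 4)/(12 + P) = (-4 + P)/(12 + P))
13*0 + T(-7, D(6)) = 13*0 + (-4 - 7)/(12 - 7) = 0 - 11/5 = -11/5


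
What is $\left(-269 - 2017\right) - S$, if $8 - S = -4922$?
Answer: $-7216$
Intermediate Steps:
$S = 4930$ ($S = 8 - -4922 = 8 + 4922 = 4930$)
$\left(-269 - 2017\right) - S = \left(-269 - 2017\right) - 4930 = -2286 - 4930 = -7216$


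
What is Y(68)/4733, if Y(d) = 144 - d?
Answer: 76/4733 ≈ 0.016057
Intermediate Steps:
Y(68)/4733 = (144 - 1*68)/4733 = (144 - 68)*(1/4733) = 76*(1/4733) = 76/4733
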